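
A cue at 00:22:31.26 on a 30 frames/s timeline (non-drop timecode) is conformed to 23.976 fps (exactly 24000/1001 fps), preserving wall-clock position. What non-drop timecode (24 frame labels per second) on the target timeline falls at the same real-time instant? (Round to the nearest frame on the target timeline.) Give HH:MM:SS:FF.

Source frame index: (0×3600 + 22×60 + 31) × 30 + 26 = 40556.
Real time: 40556 / (30) = 20278/15 s.
Target frame: (20278/15) × (24000/1001) = 32444800/1001 ≈ 32412.388 → 32412.
At 24 labels/s: frame 32412 → 00:22:30:12.

00:22:30:12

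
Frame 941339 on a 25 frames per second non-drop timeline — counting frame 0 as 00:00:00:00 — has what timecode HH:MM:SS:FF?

941339 ÷ 25 = 37653 full seconds, remainder 14 frames.
37653 s = 10 h 27 min 33 s.
Timecode: 10:27:33:14.

10:27:33:14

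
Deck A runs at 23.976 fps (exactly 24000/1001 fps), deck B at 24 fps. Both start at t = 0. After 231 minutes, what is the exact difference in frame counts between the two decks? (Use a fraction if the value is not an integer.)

4320/13 frames

231 min = 13860 s.
A emits 24000/1001 × 13860 = 4320000/13 frames; B emits 24 × 13860 = 332640.
Difference = 4320/13 frames (≈ 332.3077); B is ahead of A.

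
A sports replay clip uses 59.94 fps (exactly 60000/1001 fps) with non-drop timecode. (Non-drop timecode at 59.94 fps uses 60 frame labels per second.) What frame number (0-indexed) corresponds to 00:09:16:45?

Total seconds to the label: (0 × 3600 + 9 × 60 + 16) = 556.
Frame index = 556 × 60 + 45 = 33405.

33405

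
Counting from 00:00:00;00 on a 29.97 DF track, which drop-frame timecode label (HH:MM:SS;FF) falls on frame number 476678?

04:25:05;06

Ten DF minutes hold 17982 frames, so frame 476678 lies in block 26 (frames 467532–485513) with 9146 frames into that block.
The block's first minute is 1800 frames and the rest 1798 each; 9146 frames reaches minute 5, so 26 × 18 + 5 × 2 = 478 labels have been skipped so far.
Adding those back, label number 476678 + 478 = 477156 at 30 labels/s is 15905 s + 6 f = 4 h 25 min 5 s frame 6, i.e. 04:25:05;06.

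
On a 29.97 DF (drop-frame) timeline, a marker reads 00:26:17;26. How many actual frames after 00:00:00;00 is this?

Complete 10-minute blocks: 2, each 17982 frames → 35964.
Remaining 6 whole minutes in the current block: 1800 + 5 × 1798 = 10790 frames.
Within the current minute: 17 × 30 + 26 − 2 = 534 (labels ;00/;01 skipped at this minute). Total = 35964 + 10790 + 534 = 47288.

47288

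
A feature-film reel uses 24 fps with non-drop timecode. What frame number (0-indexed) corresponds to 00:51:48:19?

Total seconds to the label: (0 × 3600 + 51 × 60 + 48) = 3108.
Frame index = 3108 × 24 + 19 = 74611.

74611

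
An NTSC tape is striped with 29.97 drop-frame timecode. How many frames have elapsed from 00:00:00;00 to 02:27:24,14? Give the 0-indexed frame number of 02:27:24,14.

Complete 10-minute blocks: 14, each 17982 frames → 251748.
Remaining 7 whole minutes in the current block: 1800 + 6 × 1798 = 12588 frames.
Within the current minute: 24 × 30 + 14 − 2 = 732 (labels ;00/;01 skipped at this minute). Total = 251748 + 12588 + 732 = 265068.

265068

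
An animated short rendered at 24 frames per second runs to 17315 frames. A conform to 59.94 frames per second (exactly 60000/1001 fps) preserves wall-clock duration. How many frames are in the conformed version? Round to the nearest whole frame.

Frames at target rate = 17315 × (60000/1001) / (24) = 43287500/1001 ≈ 43244.256.
Nearest whole frame: 43244.

43244 frames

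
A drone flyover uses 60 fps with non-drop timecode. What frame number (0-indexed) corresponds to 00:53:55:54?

Total seconds to the label: (0 × 3600 + 53 × 60 + 55) = 3235.
Frame index = 3235 × 60 + 54 = 194154.

194154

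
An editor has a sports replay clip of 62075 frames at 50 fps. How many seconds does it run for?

Running time = 62075 / (50) = 1241.5 s.

1241.5 seconds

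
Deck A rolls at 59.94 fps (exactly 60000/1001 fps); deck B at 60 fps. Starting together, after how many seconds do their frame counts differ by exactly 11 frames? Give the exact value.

The gap grows by |60 − 60000/1001| = 60/1001 frames per second.
Time for a 11-frame gap: 11 ÷ (60/1001) = 11011/60 s.

11011/60 seconds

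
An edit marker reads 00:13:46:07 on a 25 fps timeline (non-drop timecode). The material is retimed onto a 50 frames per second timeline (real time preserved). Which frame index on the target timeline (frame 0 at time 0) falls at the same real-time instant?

frame 41314

Source frame index: (0×3600 + 13×60 + 46) × 25 + 7 = 20657.
Real time: 20657 / (25) = 20657/25 s.
Target frame: (20657/25) × (50) = 41314.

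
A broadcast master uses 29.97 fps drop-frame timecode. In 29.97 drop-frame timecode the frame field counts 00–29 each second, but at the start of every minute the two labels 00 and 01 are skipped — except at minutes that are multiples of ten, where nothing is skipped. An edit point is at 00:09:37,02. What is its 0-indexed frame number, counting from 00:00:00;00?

17294

As if non-drop at 30 labels/s: (0 × 3600 + 9 × 60 + 37) × 30 + 2 = 17312.
Minute boundaries passed: 9; those not divisible by 10: 9 − 0 = 9; dropped labels = 2 × 9 = 18.
Actual frame index = 17312 − 18 = 17294.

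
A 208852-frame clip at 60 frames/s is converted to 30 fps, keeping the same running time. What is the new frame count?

Target frames = source frames × (target rate / source rate) = 208852 × (30)/(60) = 208852 × 1/2 = 104426.

104426 frames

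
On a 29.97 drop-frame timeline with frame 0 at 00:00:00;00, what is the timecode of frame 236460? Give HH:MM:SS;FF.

02:11:29;26

Each 10-minute DF block holds 10 × 60 × 30 − 9 × 2 = 17982 frames. 236460 ÷ 17982 → 13 full blocks, remainder 2694.
Within the partial block the first minute is 1800 frames and each further minute 1798, so 1 further minute boundary passed. Total skipped labels = 18 × 13 + 2 × 1 = 236.
Non-drop label index = 236460 + 236 = 236696; at 30 labels/s that is 02:11:29:26, i.e. DF 02:11:29;26.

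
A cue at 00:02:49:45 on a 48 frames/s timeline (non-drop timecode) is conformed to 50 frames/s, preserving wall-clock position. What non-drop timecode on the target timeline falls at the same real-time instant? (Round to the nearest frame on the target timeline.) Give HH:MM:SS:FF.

Source frame index: (0×3600 + 2×60 + 49) × 48 + 45 = 8157.
Real time: 8157 / (48) = 2719/16 s.
Target frame: (2719/16) × (50) = 67975/8 ≈ 8496.875 → 8497.
At 50 labels/s: frame 8497 → 00:02:49:47.

00:02:49:47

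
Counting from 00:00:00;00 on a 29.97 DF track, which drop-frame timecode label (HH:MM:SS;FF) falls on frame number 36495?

00:20:17;21

Ten DF minutes hold 17982 frames, so frame 36495 lies in block 2 (frames 35964–53945) with 531 frames into that block.
The block's first minute is 1800 frames and the rest 1798 each; 531 frames reaches minute 0, so 2 × 18 + 0 × 2 = 36 labels have been skipped so far.
Adding those back, label number 36495 + 36 = 36531 at 30 labels/s is 1217 s + 21 f = 0 h 20 min 17 s frame 21, i.e. 00:20:17;21.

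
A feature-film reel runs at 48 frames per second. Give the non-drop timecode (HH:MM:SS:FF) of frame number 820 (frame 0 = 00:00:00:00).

820 ÷ 48 = 17 full seconds, remainder 4 frames.
17 s = 0 h 0 min 17 s.
Timecode: 00:00:17:04.

00:00:17:04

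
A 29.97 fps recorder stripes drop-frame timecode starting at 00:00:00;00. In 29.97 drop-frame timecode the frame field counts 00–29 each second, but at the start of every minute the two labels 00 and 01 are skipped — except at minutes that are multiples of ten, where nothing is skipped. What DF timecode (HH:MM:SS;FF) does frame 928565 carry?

08:36:23;05

Ten DF minutes hold 17982 frames, so frame 928565 lies in block 51 (frames 917082–935063) with 11483 frames into that block.
The block's first minute is 1800 frames and the rest 1798 each; 11483 frames reaches minute 6, so 51 × 18 + 6 × 2 = 930 labels have been skipped so far.
Adding those back, label number 928565 + 930 = 929495 at 30 labels/s is 30983 s + 5 f = 8 h 36 min 23 s frame 5, i.e. 08:36:23;05.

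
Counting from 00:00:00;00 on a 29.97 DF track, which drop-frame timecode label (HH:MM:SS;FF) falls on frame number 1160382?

Each 10-minute DF block holds 10 × 60 × 30 − 9 × 2 = 17982 frames. 1160382 ÷ 17982 → 64 full blocks, remainder 9534.
Within the partial block the first minute is 1800 frames and each further minute 1798, so 5 further minute boundaries passed. Total skipped labels = 18 × 64 + 2 × 5 = 1162.
Non-drop label index = 1160382 + 1162 = 1161544; at 30 labels/s that is 10:45:18:04, i.e. DF 10:45:18;04.

10:45:18;04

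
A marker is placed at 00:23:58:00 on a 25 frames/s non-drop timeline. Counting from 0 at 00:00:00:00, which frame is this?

35950

Total seconds to the label: (0 × 3600 + 23 × 60 + 58) = 1438.
Frame index = 1438 × 25 + 0 = 35950.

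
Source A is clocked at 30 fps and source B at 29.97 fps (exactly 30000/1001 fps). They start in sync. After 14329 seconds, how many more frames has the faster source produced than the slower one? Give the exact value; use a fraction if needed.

61410/143 frames

A emits 30 × 14329 = 429870 frames; B emits 30000/1001 × 14329 = 61410000/143.
Difference = 61410/143 frames (≈ 429.4406); B is behind A.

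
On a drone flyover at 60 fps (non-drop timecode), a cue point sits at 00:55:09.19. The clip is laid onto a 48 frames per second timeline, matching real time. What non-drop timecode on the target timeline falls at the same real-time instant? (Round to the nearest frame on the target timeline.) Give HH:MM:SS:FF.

Source frame index: (0×3600 + 55×60 + 9) × 60 + 19 = 198559.
Real time: 198559 / (60) = 198559/60 s.
Target frame: (198559/60) × (48) = 794236/5 ≈ 158847.200 → 158847.
At 48 labels/s: frame 158847 → 00:55:09:15.

00:55:09:15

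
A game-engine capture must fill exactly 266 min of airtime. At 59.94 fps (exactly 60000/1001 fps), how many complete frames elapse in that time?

956643 frames

266 min = 15960 s.
Frames = 15960 × 60000/1001 = 136800000/143 ≈ 956643.3566.
Complete frames: 956643.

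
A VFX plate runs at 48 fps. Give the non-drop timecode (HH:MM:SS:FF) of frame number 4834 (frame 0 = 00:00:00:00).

00:01:40:34

4834 ÷ 48 = 100 full seconds, remainder 34 frames.
100 s = 0 h 1 min 40 s.
Timecode: 00:01:40:34.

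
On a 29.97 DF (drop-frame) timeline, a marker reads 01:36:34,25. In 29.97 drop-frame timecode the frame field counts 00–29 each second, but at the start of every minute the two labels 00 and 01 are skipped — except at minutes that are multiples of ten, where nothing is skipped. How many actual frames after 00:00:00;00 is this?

Complete 10-minute blocks: 9, each 17982 frames → 161838.
Remaining 6 whole minutes in the current block: 1800 + 5 × 1798 = 10790 frames.
Within the current minute: 34 × 30 + 25 − 2 = 1043 (labels ;00/;01 skipped at this minute). Total = 161838 + 10790 + 1043 = 173671.

173671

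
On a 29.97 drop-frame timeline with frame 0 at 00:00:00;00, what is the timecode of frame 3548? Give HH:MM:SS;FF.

00:01:58;10

Ten DF minutes hold 17982 frames, so frame 3548 lies in block 0 (frames 0–17981) with 3548 frames into that block.
The block's first minute is 1800 frames and the rest 1798 each; 3548 frames reaches minute 1, so 0 × 18 + 1 × 2 = 2 labels have been skipped so far.
Adding those back, label number 3548 + 2 = 3550 at 30 labels/s is 118 s + 10 f = 0 h 1 min 58 s frame 10, i.e. 00:01:58;10.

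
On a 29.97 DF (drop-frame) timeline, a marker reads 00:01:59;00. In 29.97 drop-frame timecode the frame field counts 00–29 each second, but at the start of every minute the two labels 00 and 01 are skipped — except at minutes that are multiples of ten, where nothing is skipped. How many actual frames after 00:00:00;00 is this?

3568

As if non-drop at 30 labels/s: (0 × 3600 + 1 × 60 + 59) × 30 + 0 = 3570.
Minute boundaries passed: 1; those not divisible by 10: 1 − 0 = 1; dropped labels = 2 × 1 = 2.
Actual frame index = 3570 − 2 = 3568.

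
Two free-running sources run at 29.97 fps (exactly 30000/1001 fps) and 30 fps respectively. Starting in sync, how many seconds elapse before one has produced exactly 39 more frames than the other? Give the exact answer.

1301.3 seconds

The gap grows by |30 − 30000/1001| = 30/1001 frames per second.
Time for a 39-frame gap: 39 ÷ (30/1001) = 1301.3 s.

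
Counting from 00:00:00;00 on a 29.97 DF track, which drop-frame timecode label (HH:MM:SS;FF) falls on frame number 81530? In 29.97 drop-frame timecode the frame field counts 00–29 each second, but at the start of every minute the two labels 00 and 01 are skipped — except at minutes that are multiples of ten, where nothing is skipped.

Each 10-minute DF block holds 10 × 60 × 30 − 9 × 2 = 17982 frames. 81530 ÷ 17982 → 4 full blocks, remainder 9602.
Within the partial block the first minute is 1800 frames and each further minute 1798, so 5 further minute boundaries passed. Total skipped labels = 18 × 4 + 2 × 5 = 82.
Non-drop label index = 81530 + 82 = 81612; at 30 labels/s that is 00:45:20:12, i.e. DF 00:45:20;12.

00:45:20;12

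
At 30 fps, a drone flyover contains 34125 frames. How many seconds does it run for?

Running time = 34125 / (30) = 1137.5 s.

1137.5 seconds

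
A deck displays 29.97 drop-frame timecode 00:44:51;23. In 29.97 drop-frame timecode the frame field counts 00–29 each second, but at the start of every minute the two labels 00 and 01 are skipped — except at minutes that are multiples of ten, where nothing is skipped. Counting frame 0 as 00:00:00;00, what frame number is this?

80673

As if non-drop at 30 labels/s: (0 × 3600 + 44 × 60 + 51) × 30 + 23 = 80753.
Minute boundaries passed: 44; those not divisible by 10: 44 − 4 = 40; dropped labels = 2 × 40 = 80.
Actual frame index = 80753 − 80 = 80673.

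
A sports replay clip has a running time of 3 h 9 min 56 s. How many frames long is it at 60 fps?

3 h 9 min 56 s = 11396 s.
Frames = 11396 × 60 = 683760.

683760 frames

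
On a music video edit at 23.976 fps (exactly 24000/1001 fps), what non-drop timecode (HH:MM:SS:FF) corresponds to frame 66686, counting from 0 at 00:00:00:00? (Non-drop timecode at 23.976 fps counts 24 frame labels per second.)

66686 ÷ 24 = 2778 full seconds, remainder 14 frames.
2778 s = 0 h 46 min 18 s.
Timecode: 00:46:18:14.

00:46:18:14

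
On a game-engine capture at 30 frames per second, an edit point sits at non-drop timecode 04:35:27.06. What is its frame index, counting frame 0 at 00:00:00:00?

Total seconds to the label: (4 × 3600 + 35 × 60 + 27) = 16527.
Frame index = 16527 × 30 + 6 = 495816.

495816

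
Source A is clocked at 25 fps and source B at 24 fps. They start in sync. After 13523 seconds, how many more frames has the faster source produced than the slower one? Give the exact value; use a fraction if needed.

A emits 25 × 13523 = 338075 frames; B emits 24 × 13523 = 324552.
Difference = 13523 frames; B is behind A.

13523 frames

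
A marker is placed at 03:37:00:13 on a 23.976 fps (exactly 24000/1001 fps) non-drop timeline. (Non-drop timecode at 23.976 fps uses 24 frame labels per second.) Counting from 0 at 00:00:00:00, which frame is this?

Total seconds to the label: (3 × 3600 + 37 × 60 + 0) = 13020.
Frame index = 13020 × 24 + 13 = 312493.

frame 312493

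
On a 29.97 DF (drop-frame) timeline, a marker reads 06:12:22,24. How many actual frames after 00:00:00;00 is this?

669614

Complete 10-minute blocks: 37, each 17982 frames → 665334.
Remaining 2 whole minutes in the current block: 1800 + 1 × 1798 = 3598 frames.
Within the current minute: 22 × 30 + 24 − 2 = 682 (labels ;00/;01 skipped at this minute). Total = 665334 + 3598 + 682 = 669614.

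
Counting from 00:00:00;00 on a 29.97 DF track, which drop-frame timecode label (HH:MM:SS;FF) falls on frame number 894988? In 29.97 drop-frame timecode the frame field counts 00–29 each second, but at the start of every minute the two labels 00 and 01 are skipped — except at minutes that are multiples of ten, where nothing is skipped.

Ten DF minutes hold 17982 frames, so frame 894988 lies in block 49 (frames 881118–899099) with 13870 frames into that block.
The block's first minute is 1800 frames and the rest 1798 each; 13870 frames reaches minute 7, so 49 × 18 + 7 × 2 = 896 labels have been skipped so far.
Adding those back, label number 894988 + 896 = 895884 at 30 labels/s is 29862 s + 24 f = 8 h 17 min 42 s frame 24, i.e. 08:17:42;24.

08:17:42;24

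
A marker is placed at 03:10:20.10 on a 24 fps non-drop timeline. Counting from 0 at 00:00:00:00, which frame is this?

frame 274090

Total seconds to the label: (3 × 3600 + 10 × 60 + 20) = 11420.
Frame index = 11420 × 24 + 10 = 274090.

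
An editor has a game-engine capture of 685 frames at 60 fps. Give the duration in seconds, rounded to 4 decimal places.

Running time = 685 × 1/60 = 137/12 s ≈ 11.4167 s.

11.4167 seconds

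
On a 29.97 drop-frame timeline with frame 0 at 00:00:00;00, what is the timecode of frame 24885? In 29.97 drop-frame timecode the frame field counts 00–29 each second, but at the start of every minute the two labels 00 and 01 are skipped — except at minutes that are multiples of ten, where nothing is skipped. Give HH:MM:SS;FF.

00:13:50;09

Ten DF minutes hold 17982 frames, so frame 24885 lies in block 1 (frames 17982–35963) with 6903 frames into that block.
The block's first minute is 1800 frames and the rest 1798 each; 6903 frames reaches minute 3, so 1 × 18 + 3 × 2 = 24 labels have been skipped so far.
Adding those back, label number 24885 + 24 = 24909 at 30 labels/s is 830 s + 9 f = 0 h 13 min 50 s frame 9, i.e. 00:13:50;09.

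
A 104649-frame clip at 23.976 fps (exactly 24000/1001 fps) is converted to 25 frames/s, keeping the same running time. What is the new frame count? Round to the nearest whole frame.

Frames at target rate = 104649 × (25) / (24000/1001) = 34917883/320 ≈ 109118.384.
Nearest whole frame: 109118.

109118 frames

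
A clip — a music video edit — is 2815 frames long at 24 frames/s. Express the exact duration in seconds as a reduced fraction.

Running time = 2815 ÷ (24) = 2815 × 1/24 = 2815/24 s.

2815/24 seconds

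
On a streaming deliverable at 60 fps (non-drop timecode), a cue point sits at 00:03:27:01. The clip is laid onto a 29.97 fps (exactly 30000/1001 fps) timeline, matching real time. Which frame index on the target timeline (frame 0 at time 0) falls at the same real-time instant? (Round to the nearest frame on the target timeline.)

frame 6204

Source frame index: (0×3600 + 3×60 + 27) × 60 + 1 = 12421.
Real time: 12421 / (60) = 12421/60 s.
Target frame: (12421/60) × (30000/1001) = 6210500/1001 ≈ 6204.296 → 6204.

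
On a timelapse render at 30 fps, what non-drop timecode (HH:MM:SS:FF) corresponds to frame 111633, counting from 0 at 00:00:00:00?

111633 ÷ 30 = 3721 full seconds, remainder 3 frames.
3721 s = 1 h 2 min 1 s.
Timecode: 01:02:01:03.

01:02:01:03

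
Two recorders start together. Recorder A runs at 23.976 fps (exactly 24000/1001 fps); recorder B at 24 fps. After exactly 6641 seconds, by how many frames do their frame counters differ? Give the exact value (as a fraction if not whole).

159384/1001 frames

A emits 24000/1001 × 6641 = 159384000/1001 frames; B emits 24 × 6641 = 159384.
Difference = 159384/1001 frames (≈ 159.2248); B is ahead of A.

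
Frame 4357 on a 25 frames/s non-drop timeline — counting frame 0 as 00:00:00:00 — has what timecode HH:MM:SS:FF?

00:02:54:07

4357 ÷ 25 = 174 full seconds, remainder 7 frames.
174 s = 0 h 2 min 54 s.
Timecode: 00:02:54:07.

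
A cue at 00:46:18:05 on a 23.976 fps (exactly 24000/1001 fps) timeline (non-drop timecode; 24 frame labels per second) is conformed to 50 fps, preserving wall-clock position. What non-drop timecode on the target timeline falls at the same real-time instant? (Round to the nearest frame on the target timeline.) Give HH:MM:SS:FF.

00:46:20:49

Source frame index: (0×3600 + 46×60 + 18) × 24 + 5 = 66677.
Real time: 66677 / (24000/1001) = 66743677/24000 s.
Target frame: (66743677/24000) × (50) = 66743677/480 ≈ 139049.327 → 139049.
At 50 labels/s: frame 139049 → 00:46:20:49.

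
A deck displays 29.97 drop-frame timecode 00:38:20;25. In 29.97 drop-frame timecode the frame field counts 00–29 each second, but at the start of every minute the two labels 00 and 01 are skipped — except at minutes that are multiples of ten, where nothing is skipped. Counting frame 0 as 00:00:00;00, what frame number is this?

As if non-drop at 30 labels/s: (0 × 3600 + 38 × 60 + 20) × 30 + 25 = 69025.
Minute boundaries passed: 38; those not divisible by 10: 38 − 3 = 35; dropped labels = 2 × 35 = 70.
Actual frame index = 69025 − 70 = 68955.

68955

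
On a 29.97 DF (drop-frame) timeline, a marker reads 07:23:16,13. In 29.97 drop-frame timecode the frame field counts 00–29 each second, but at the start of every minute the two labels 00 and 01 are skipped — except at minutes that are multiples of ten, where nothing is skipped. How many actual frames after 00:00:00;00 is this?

797095

Complete 10-minute blocks: 44, each 17982 frames → 791208.
Remaining 3 whole minutes in the current block: 1800 + 2 × 1798 = 5396 frames.
Within the current minute: 16 × 30 + 13 − 2 = 491 (labels ;00/;01 skipped at this minute). Total = 791208 + 5396 + 491 = 797095.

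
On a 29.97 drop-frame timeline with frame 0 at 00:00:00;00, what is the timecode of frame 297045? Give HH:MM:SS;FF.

Each 10-minute DF block holds 10 × 60 × 30 − 9 × 2 = 17982 frames. 297045 ÷ 17982 → 16 full blocks, remainder 9333.
Within the partial block the first minute is 1800 frames and each further minute 1798, so 5 further minute boundaries passed. Total skipped labels = 18 × 16 + 2 × 5 = 298.
Non-drop label index = 297045 + 298 = 297343; at 30 labels/s that is 02:45:11:13, i.e. DF 02:45:11;13.

02:45:11;13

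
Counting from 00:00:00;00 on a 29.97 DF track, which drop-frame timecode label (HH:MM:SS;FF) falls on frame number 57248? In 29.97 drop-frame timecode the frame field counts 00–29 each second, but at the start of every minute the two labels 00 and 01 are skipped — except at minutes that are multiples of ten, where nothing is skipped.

00:31:50;04

Each 10-minute DF block holds 10 × 60 × 30 − 9 × 2 = 17982 frames. 57248 ÷ 17982 → 3 full blocks, remainder 3302.
Within the partial block the first minute is 1800 frames and each further minute 1798, so 1 further minute boundary passed. Total skipped labels = 18 × 3 + 2 × 1 = 56.
Non-drop label index = 57248 + 56 = 57304; at 30 labels/s that is 00:31:50:04, i.e. DF 00:31:50;04.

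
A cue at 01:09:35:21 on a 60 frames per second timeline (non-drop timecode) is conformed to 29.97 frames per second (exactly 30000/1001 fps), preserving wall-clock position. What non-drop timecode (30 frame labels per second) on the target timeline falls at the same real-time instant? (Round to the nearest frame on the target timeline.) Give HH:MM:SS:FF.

Source frame index: (1×3600 + 9×60 + 35) × 60 + 21 = 250521.
Real time: 250521 / (60) = 83507/20 s.
Target frame: (83507/20) × (30000/1001) = 125260500/1001 ≈ 125135.365 → 125135.
At 30 labels/s: frame 125135 → 01:09:31:05.

01:09:31:05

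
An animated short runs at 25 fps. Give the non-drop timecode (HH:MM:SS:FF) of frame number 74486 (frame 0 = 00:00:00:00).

74486 ÷ 25 = 2979 full seconds, remainder 11 frames.
2979 s = 0 h 49 min 39 s.
Timecode: 00:49:39:11.

00:49:39:11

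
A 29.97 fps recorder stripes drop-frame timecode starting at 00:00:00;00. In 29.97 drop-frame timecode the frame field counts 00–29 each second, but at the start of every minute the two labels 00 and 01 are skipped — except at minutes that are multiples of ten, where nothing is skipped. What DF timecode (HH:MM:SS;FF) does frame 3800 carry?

00:02:06;24

Ten DF minutes hold 17982 frames, so frame 3800 lies in block 0 (frames 0–17981) with 3800 frames into that block.
The block's first minute is 1800 frames and the rest 1798 each; 3800 frames reaches minute 2, so 0 × 18 + 2 × 2 = 4 labels have been skipped so far.
Adding those back, label number 3800 + 4 = 3804 at 30 labels/s is 126 s + 24 f = 0 h 2 min 6 s frame 24, i.e. 00:02:06;24.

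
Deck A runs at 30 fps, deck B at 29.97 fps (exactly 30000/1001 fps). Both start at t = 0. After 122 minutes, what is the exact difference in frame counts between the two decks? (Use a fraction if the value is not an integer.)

219600/1001 frames

122 min = 7320 s.
A emits 30 × 7320 = 219600 frames; B emits 30000/1001 × 7320 = 219600000/1001.
Difference = 219600/1001 frames (≈ 219.3806); B is behind A.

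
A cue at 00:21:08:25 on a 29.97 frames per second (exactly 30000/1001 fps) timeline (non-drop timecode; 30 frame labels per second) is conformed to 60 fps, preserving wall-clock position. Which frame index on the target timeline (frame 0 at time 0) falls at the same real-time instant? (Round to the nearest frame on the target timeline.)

Source frame index: (0×3600 + 21×60 + 8) × 30 + 25 = 38065.
Real time: 38065 / (30000/1001) = 7620613/6000 s.
Target frame: (7620613/6000) × (60) = 7620613/100 ≈ 76206.130 → 76206.

frame 76206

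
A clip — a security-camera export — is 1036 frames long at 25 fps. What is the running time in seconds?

Running time = 1036 / (25) = 41.44 s.

41.44 seconds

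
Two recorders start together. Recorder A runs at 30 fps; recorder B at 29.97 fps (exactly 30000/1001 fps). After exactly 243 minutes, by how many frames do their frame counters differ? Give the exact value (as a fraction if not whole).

437400/1001 frames

243 min = 14580 s.
A emits 30 × 14580 = 437400 frames; B emits 30000/1001 × 14580 = 437400000/1001.
Difference = 437400/1001 frames (≈ 436.9630); B is behind A.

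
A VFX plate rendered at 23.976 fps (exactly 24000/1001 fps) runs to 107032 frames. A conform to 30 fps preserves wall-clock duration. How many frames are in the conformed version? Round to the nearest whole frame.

133924 frames

Frames at target rate = 107032 × (30) / (24000/1001) = 13392379/100 ≈ 133923.790.
Nearest whole frame: 133924.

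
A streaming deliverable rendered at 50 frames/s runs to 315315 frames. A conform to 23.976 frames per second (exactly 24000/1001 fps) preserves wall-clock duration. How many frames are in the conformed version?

Target frames = source frames × (target rate / source rate) = 315315 × (24000/1001)/(50) = 315315 × 480/1001 = 151200.

151200 frames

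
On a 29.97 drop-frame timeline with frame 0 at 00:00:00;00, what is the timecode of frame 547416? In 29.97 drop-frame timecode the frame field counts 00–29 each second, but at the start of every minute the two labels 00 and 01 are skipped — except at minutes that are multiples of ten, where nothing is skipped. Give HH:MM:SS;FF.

Ten DF minutes hold 17982 frames, so frame 547416 lies in block 30 (frames 539460–557441) with 7956 frames into that block.
The block's first minute is 1800 frames and the rest 1798 each; 7956 frames reaches minute 4, so 30 × 18 + 4 × 2 = 548 labels have been skipped so far.
Adding those back, label number 547416 + 548 = 547964 at 30 labels/s is 18265 s + 14 f = 5 h 4 min 25 s frame 14, i.e. 05:04:25;14.

05:04:25;14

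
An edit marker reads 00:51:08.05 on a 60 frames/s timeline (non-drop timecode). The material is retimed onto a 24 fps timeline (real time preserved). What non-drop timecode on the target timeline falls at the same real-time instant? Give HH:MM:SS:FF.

00:51:08:02

Source frame index: (0×3600 + 51×60 + 8) × 60 + 5 = 184085.
Real time: 184085 / (60) = 36817/12 s.
Target frame: (36817/12) × (24) = 73634.
At 24 labels/s: frame 73634 → 00:51:08:02.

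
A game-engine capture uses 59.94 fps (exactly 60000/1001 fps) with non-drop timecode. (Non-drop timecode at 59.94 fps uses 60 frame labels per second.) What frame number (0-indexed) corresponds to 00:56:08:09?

Total seconds to the label: (0 × 3600 + 56 × 60 + 8) = 3368.
Frame index = 3368 × 60 + 9 = 202089.

202089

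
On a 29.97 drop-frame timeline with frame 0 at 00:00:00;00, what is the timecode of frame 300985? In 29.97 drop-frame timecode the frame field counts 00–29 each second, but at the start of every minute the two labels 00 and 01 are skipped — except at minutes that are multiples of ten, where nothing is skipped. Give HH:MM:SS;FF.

Each 10-minute DF block holds 10 × 60 × 30 − 9 × 2 = 17982 frames. 300985 ÷ 17982 → 16 full blocks, remainder 13273.
Within the partial block the first minute is 1800 frames and each further minute 1798, so 7 further minute boundaries passed. Total skipped labels = 18 × 16 + 2 × 7 = 302.
Non-drop label index = 300985 + 302 = 301287; at 30 labels/s that is 02:47:22:27, i.e. DF 02:47:22;27.

02:47:22;27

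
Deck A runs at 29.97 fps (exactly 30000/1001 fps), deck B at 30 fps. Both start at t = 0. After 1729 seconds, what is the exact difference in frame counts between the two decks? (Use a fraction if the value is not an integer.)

A emits 30000/1001 × 1729 = 570000/11 frames; B emits 30 × 1729 = 51870.
Difference = 570/11 frames (≈ 51.8182); B is ahead of A.

570/11 frames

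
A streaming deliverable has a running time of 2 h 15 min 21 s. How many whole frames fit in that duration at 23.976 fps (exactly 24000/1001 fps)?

2 h 15 min 21 s = 8121 s.
Frames = 8121 × 24000/1001 = 194904000/1001 ≈ 194709.2907.
Complete frames: 194709.

194709 frames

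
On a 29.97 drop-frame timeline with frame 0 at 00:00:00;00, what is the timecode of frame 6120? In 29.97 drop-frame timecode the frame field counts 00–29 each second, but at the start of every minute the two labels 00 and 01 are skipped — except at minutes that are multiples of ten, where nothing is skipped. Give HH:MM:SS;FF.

00:03:24;06

Ten DF minutes hold 17982 frames, so frame 6120 lies in block 0 (frames 0–17981) with 6120 frames into that block.
The block's first minute is 1800 frames and the rest 1798 each; 6120 frames reaches minute 3, so 0 × 18 + 3 × 2 = 6 labels have been skipped so far.
Adding those back, label number 6120 + 6 = 6126 at 30 labels/s is 204 s + 6 f = 0 h 3 min 24 s frame 6, i.e. 00:03:24;06.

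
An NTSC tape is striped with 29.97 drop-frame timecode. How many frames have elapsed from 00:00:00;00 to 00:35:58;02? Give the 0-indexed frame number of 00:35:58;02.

As if non-drop at 30 labels/s: (0 × 3600 + 35 × 60 + 58) × 30 + 2 = 64742.
Minute boundaries passed: 35; those not divisible by 10: 35 − 3 = 32; dropped labels = 2 × 32 = 64.
Actual frame index = 64742 − 64 = 64678.

64678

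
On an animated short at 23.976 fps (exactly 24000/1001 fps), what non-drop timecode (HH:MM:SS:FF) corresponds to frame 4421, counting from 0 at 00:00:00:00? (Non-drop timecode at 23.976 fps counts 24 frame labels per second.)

4421 ÷ 24 = 184 full seconds, remainder 5 frames.
184 s = 0 h 3 min 4 s.
Timecode: 00:03:04:05.

00:03:04:05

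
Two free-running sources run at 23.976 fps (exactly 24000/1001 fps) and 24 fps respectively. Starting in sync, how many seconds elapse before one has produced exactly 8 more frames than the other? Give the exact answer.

The gap grows by |24 − 24000/1001| = 24/1001 frames per second.
Time for a 8-frame gap: 8 ÷ (24/1001) = 1001/3 s.

1001/3 seconds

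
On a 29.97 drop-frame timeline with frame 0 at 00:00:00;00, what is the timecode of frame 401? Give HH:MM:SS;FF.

00:00:13;11

Each 10-minute DF block holds 10 × 60 × 30 − 9 × 2 = 17982 frames. 401 ÷ 17982 → 0 full blocks, remainder 401.
Within the partial block the first minute is 1800 frames and each further minute 1798, so 0 further minute boundaries passed. Total skipped labels = 18 × 0 + 2 × 0 = 0.
Non-drop label index = 401 + 0 = 401; at 30 labels/s that is 00:00:13:11, i.e. DF 00:00:13;11.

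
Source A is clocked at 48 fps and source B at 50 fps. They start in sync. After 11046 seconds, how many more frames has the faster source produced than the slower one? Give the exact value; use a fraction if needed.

A emits 48 × 11046 = 530208 frames; B emits 50 × 11046 = 552300.
Difference = 22092 frames; B is ahead of A.

22092 frames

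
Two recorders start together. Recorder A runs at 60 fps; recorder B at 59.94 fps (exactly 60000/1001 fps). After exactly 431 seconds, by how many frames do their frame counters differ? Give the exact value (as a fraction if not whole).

A emits 60 × 431 = 25860 frames; B emits 60000/1001 × 431 = 25860000/1001.
Difference = 25860/1001 frames (≈ 25.8342); B is behind A.

25860/1001 frames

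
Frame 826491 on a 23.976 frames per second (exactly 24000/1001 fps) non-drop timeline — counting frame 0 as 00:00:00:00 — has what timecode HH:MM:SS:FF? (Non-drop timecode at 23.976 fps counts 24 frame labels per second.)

09:33:57:03

826491 ÷ 24 = 34437 full seconds, remainder 3 frames.
34437 s = 9 h 33 min 57 s.
Timecode: 09:33:57:03.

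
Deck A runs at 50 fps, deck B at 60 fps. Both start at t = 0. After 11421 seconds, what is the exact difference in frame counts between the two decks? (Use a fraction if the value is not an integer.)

114210 frames

A emits 50 × 11421 = 571050 frames; B emits 60 × 11421 = 685260.
Difference = 114210 frames; B is ahead of A.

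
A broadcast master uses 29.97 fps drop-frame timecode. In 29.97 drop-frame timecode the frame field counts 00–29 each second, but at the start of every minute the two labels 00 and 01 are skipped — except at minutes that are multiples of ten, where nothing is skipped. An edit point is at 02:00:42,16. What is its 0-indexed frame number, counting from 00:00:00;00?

Complete 10-minute blocks: 12, each 17982 frames → 215784.
Remaining 0 whole minutes in the current block: 0 frames.
Within the current minute: 42 × 30 + 16 = 1276. Total = 215784 + 0 + 1276 = 217060.

217060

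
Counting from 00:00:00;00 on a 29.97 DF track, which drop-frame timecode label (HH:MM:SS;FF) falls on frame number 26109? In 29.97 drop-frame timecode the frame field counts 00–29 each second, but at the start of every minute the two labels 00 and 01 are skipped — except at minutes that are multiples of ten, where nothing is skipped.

00:14:31;05

Each 10-minute DF block holds 10 × 60 × 30 − 9 × 2 = 17982 frames. 26109 ÷ 17982 → 1 full block, remainder 8127.
Within the partial block the first minute is 1800 frames and each further minute 1798, so 4 further minute boundaries passed. Total skipped labels = 18 × 1 + 2 × 4 = 26.
Non-drop label index = 26109 + 26 = 26135; at 30 labels/s that is 00:14:31:05, i.e. DF 00:14:31;05.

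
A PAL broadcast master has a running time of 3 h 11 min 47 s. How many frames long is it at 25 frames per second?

3 h 11 min 47 s = 11507 s.
Frames = 11507 × 25 = 287675.

287675 frames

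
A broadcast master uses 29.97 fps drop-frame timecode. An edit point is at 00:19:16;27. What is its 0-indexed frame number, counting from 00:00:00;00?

34671

Complete 10-minute blocks: 1, each 17982 frames → 17982.
Remaining 9 whole minutes in the current block: 1800 + 8 × 1798 = 16184 frames.
Within the current minute: 16 × 30 + 27 − 2 = 505 (labels ;00/;01 skipped at this minute). Total = 17982 + 16184 + 505 = 34671.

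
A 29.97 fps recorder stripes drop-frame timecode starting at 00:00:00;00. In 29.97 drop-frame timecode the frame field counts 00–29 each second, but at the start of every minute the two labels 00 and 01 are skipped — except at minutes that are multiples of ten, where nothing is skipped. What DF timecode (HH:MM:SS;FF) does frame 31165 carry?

00:17:19;27

Each 10-minute DF block holds 10 × 60 × 30 − 9 × 2 = 17982 frames. 31165 ÷ 17982 → 1 full block, remainder 13183.
Within the partial block the first minute is 1800 frames and each further minute 1798, so 7 further minute boundaries passed. Total skipped labels = 18 × 1 + 2 × 7 = 32.
Non-drop label index = 31165 + 32 = 31197; at 30 labels/s that is 00:17:19:27, i.e. DF 00:17:19;27.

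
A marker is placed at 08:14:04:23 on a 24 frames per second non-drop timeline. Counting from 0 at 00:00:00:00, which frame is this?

711479

Total seconds to the label: (8 × 3600 + 14 × 60 + 4) = 29644.
Frame index = 29644 × 24 + 23 = 711479.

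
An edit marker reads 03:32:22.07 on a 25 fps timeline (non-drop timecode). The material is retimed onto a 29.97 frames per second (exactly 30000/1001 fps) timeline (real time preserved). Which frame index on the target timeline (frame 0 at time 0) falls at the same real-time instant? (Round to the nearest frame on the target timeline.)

frame 381887

Source frame index: (3×3600 + 32×60 + 22) × 25 + 7 = 318557.
Real time: 318557 / (25) = 318557/25 s.
Target frame: (318557/25) × (30000/1001) = 382268400/1001 ≈ 381886.513 → 381887.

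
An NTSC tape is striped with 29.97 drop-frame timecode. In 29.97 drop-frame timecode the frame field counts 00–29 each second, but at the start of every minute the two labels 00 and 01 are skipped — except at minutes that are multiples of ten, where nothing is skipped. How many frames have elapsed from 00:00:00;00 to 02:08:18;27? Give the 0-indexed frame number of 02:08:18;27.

Complete 10-minute blocks: 12, each 17982 frames → 215784.
Remaining 8 whole minutes in the current block: 1800 + 7 × 1798 = 14386 frames.
Within the current minute: 18 × 30 + 27 − 2 = 565 (labels ;00/;01 skipped at this minute). Total = 215784 + 14386 + 565 = 230735.

230735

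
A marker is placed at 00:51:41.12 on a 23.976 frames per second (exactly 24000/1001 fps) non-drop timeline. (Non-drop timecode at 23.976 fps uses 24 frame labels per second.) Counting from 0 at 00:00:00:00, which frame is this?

74436

Total seconds to the label: (0 × 3600 + 51 × 60 + 41) = 3101.
Frame index = 3101 × 24 + 12 = 74436.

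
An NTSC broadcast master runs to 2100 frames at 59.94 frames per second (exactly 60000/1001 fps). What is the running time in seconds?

35.035 seconds

Running time = 2100 / (60000/1001) = 35.035 s.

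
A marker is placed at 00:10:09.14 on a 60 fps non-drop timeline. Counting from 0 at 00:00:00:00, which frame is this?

36554

Total seconds to the label: (0 × 3600 + 10 × 60 + 9) = 609.
Frame index = 609 × 60 + 14 = 36554.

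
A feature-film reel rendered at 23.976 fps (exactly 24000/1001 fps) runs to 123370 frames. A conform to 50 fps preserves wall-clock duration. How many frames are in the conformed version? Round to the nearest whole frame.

257278 frames

Frames at target rate = 123370 × (50) / (24000/1001) = 12349337/48 ≈ 257277.854.
Nearest whole frame: 257278.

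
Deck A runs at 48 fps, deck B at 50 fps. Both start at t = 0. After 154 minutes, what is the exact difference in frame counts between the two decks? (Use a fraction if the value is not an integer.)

154 min = 9240 s.
A emits 48 × 9240 = 443520 frames; B emits 50 × 9240 = 462000.
Difference = 18480 frames; B is ahead of A.

18480 frames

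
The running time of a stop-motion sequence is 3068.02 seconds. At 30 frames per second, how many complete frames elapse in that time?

92040 frames

Frames = 3068.02 × 30 = 460203/5 ≈ 92040.6000.
Complete frames: 92040.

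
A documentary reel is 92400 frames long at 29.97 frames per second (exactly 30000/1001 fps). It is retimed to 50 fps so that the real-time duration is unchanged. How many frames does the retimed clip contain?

Target frames = source frames × (target rate / source rate) = 92400 × (50)/(30000/1001) = 92400 × 1001/600 = 154154.

154154 frames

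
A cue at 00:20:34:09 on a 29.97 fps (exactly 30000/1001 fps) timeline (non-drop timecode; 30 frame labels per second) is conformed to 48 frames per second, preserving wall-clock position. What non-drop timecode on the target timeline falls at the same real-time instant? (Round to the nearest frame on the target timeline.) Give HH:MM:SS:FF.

00:20:35:26

Source frame index: (0×3600 + 20×60 + 34) × 30 + 9 = 37029.
Real time: 37029 / (30000/1001) = 12355343/10000 s.
Target frame: (12355343/10000) × (48) = 37066029/625 ≈ 59305.646 → 59306.
At 48 labels/s: frame 59306 → 00:20:35:26.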